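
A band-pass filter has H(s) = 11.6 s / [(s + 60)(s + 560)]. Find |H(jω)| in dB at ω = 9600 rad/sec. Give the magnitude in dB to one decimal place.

|j9600| = 9600
|j9600 + 60| = √(9600² + 60²) = 9600
|j9600 + 560| = √(9600² + 560²) = 9616
|H(j9600)| = 11.6 × 9600 / (9600 × 9616) = 0.0012063
20 log₁₀(0.0012063) = -58.37 dB

-58.4 dB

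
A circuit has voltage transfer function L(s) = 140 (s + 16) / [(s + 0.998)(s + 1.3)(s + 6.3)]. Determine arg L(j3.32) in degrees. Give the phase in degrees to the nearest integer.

-158 deg

∠(j3.32 + 16) = arctan(3.32/16) = 11.72°
∠(j3.32 + 0.998) = arctan(3.32/0.998) = 73.27°
∠(j3.32 + 1.3) = arctan(3.32/1.3) = 68.62°
∠(j3.32 + 6.3) = arctan(3.32/6.3) = 27.79°
∠L(j3.32) = 11.72° − (73.27° + 68.62° + 27.79°) = -157.95°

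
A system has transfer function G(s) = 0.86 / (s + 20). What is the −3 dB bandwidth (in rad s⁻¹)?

For a single-pole low-pass, the −3 dB point is at the pole: ω = 20 rad s⁻¹.

20 rad s⁻¹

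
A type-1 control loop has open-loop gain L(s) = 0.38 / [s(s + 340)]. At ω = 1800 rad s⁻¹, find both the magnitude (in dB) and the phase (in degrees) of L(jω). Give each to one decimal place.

|L| = -138.8 dB, ∠L = -169.3°

|j1800 + 340| = √(1800² + 340²) = 1832
|j1800| = 1800
|L(j1800)| = 0.38 / (1832 × 1800) = 1.1525e-07
20 log₁₀(1.1525e-07) = -138.77 dB
∠(j1800 + 340) = arctan(1800/340) = 79.30°
∠(j1800) = 90.00°
∠L(j1800) = − (79.30° + 90.00°) = -169.30°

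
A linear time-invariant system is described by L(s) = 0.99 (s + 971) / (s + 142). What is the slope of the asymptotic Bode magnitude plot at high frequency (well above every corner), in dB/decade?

With 1 zero and 1 pole, the high-frequency asymptotic slope is 20 × (1 − 1) = 0 dB/decade.

0 dB/decade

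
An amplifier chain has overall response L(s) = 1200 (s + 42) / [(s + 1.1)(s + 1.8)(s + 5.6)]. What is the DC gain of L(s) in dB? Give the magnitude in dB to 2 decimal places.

73.15 dB

L(0) = 1200 × 42 / (1.1 × 1.8 × 5.6) = 4545.5
20 log₁₀(4545.5) = 73.152 dB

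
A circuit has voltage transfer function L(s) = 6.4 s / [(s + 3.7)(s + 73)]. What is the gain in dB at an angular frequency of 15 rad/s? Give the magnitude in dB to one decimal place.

-21.6 dB

|j15| = 15
|j15 + 3.7| = √(15² + 3.7²) = 15.45
|j15 + 73| = √(15² + 73²) = 74.53
|L(j15)| = 6.4 × 15 / (15.45 × 74.53) = 0.083378
20 log₁₀(0.083378) = -21.58 dB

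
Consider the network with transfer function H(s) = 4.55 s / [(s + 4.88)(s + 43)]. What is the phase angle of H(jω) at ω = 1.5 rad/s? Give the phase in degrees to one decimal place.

∠(j1.5) = 90.00°
∠(j1.5 + 4.88) = arctan(1.5/4.88) = 17.09°
∠(j1.5 + 43) = arctan(1.5/43) = 2.00°
∠H(j1.5) = 90.00° − (17.09° + 2.00°) = 70.92°

70.9°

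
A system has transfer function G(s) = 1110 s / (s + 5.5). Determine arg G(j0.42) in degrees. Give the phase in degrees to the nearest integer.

86°

∠(j0.42) = 90.00°
∠(j0.42 + 5.5) = arctan(0.42/5.5) = 4.37°
∠G(j0.42) = 90.00° − 4.37° = 85.63°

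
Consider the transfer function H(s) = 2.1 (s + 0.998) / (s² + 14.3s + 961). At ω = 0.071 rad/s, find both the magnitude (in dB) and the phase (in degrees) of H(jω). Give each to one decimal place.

|H| = -53.2 dB, ∠H = 4.0°

|j0.071 + 0.998| = √(0.071² + 0.998²) = 1.001
|(j0.071)² + 14.3(j0.071) + 961| = |960.99 + j1.0153| = 961
|H(j0.071)| = 2.1 × 1.001 / 961 = 0.0021864
20 log₁₀(0.0021864) = -53.21 dB
∠(j0.071 + 0.998) = arctan(0.071/0.998) = 4.07°
∠[(j0.071)² + 14.3(j0.071) + 961] = ∠[960.99 + j1.0153] = 0.06°
∠H(j0.071) = 4.07° − 0.06° = 4.01°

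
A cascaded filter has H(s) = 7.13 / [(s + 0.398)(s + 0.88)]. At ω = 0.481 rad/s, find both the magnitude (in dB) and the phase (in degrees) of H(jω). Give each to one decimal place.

|j0.481 + 0.398| = √(0.481² + 0.398²) = 0.6243
|j0.481 + 0.88| = √(0.481² + 0.88²) = 1.003
|H(j0.481)| = 7.13 / (0.6243 × 1.003) = 11.388
20 log₁₀(11.388) = 21.13 dB
∠(j0.481 + 0.398) = arctan(0.481/0.398) = 50.39°
∠(j0.481 + 0.88) = arctan(0.481/0.88) = 28.66°
∠H(j0.481) = − (50.39° + 28.66°) = -79.05°

|H| = 21.1 dB, ∠H = -79.1 deg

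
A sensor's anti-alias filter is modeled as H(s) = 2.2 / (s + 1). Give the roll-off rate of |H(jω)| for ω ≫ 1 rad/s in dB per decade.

-20 dB/decade

With 0 zeros and 1 pole, the high-frequency asymptotic slope is 20 × (0 − 1) = -20 dB/decade.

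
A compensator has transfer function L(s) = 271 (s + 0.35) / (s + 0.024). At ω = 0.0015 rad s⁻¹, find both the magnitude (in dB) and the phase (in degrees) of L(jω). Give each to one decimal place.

|j0.0015 + 0.35| = √(0.0015² + 0.35²) = 0.35
|j0.0015 + 0.024| = √(0.0015² + 0.024²) = 0.02405
|L(j0.0015)| = 271 × 0.35 / 0.02405 = 3944.4
20 log₁₀(3944.4) = 71.92 dB
∠(j0.0015 + 0.35) = arctan(0.0015/0.35) = 0.25°
∠(j0.0015 + 0.024) = arctan(0.0015/0.024) = 3.58°
∠L(j0.0015) = 0.25° − 3.58° = -3.33°

|L| = 71.9 dB, ∠L = -3.3°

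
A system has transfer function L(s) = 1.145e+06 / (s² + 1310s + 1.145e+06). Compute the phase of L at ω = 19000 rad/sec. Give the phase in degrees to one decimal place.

∠[(j19000)² + 1310(j19000) + 1.145e+06] = ∠[-3.5986e+08 + j2.489e+07] = 176.04°
∠L(j19000) = −176.04° = -176.04°

-176.0°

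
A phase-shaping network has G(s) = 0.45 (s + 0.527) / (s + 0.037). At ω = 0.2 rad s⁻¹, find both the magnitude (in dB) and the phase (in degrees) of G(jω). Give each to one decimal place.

|G| = 1.9 dB, ∠G = -58.7°

|j0.2 + 0.527| = √(0.2² + 0.527²) = 0.5637
|j0.2 + 0.037| = √(0.2² + 0.037²) = 0.2034
|G(j0.2)| = 0.45 × 0.5637 / 0.2034 = 1.2471
20 log₁₀(1.2471) = 1.92 dB
∠(j0.2 + 0.527) = arctan(0.2/0.527) = 20.78°
∠(j0.2 + 0.037) = arctan(0.2/0.037) = 79.52°
∠G(j0.2) = 20.78° − 79.52° = -58.74°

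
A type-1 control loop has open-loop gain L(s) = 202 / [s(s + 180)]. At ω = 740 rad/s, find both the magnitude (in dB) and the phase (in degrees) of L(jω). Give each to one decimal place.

|L| = -68.9 dB, ∠L = -166.3 deg

|j740 + 180| = √(740² + 180²) = 761.6
|j740| = 740
|L(j740)| = 202 / (761.6 × 740) = 0.00035843
20 log₁₀(0.00035843) = -68.91 dB
∠(j740 + 180) = arctan(740/180) = 76.33°
∠(j740) = 90.00°
∠L(j740) = − (76.33° + 90.00°) = -166.33°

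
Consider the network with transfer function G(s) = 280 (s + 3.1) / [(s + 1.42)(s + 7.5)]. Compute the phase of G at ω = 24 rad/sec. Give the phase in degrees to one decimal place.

-76.6°

∠(j24 + 3.1) = arctan(24/3.1) = 82.64°
∠(j24 + 1.42) = arctan(24/1.42) = 86.61°
∠(j24 + 7.5) = arctan(24/7.5) = 72.65°
∠G(j24) = 82.64° − (86.61° + 72.65°) = -76.62°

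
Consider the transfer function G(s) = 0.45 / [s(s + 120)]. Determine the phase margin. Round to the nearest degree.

Gain crossover: |G(jω)| = 1 at ω ≈ 0.00375 rad/sec.
∠G(j0.00375) = −90° − arctan(0.00375/120) ≈ -90.00°
PM = 180° + (-90.00°) = 90.00°

90°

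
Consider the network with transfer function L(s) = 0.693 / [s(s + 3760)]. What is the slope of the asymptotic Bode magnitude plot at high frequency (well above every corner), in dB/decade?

-40 dB/decade

With 0 zeros and 2 poles, the high-frequency asymptotic slope is 20 × (0 − 2) = -40 dB/decade.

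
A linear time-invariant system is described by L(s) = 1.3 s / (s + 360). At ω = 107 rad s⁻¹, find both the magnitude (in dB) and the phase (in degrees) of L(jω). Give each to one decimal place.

|j107| = 107
|j107 + 360| = √(107² + 360²) = 375.6
|L(j107)| = 1.3 × 107 / 375.6 = 0.37038
20 log₁₀(0.37038) = -8.63 dB
∠(j107) = 90.00°
∠(j107 + 360) = arctan(107/360) = 16.55°
∠L(j107) = 90.00° − 16.55° = 73.45°

|L| = -8.6 dB, ∠L = 73.4°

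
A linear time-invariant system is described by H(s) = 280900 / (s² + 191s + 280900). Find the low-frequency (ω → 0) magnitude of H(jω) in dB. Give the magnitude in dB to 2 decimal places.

0.00 dB

H(0) = 280900 / 280900 = 1
20 log₁₀(1) = 0.000 dB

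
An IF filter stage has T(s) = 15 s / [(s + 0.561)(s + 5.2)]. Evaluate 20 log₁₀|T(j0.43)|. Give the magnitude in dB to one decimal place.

|j0.43| = 0.43
|j0.43 + 0.561| = √(0.43² + 0.561²) = 0.7068
|j0.43 + 5.2| = √(0.43² + 5.2²) = 5.218
|T(j0.43)| = 15 × 0.43 / (0.7068 × 5.218) = 1.7489
20 log₁₀(1.7489) = 4.86 dB

4.9 dB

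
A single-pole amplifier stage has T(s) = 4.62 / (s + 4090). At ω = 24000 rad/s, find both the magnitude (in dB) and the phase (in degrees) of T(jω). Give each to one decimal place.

|j24000 + 4090| = √(24000² + 4090²) = 2.435e+04
|T(j24000)| = 4.62 / 2.435e+04 = 0.00018976
20 log₁₀(0.00018976) = -74.44 dB
∠(j24000 + 4090) = arctan(24000/4090) = 80.33°
∠T(j24000) = −80.33° = -80.33°

|T| = -74.4 dB, ∠T = -80.3 deg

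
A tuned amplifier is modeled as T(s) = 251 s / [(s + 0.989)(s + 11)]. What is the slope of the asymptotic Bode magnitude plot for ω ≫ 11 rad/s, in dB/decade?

-20 dB/decade

With 1 zero and 2 poles, the high-frequency asymptotic slope is 20 × (1 − 2) = -20 dB/decade.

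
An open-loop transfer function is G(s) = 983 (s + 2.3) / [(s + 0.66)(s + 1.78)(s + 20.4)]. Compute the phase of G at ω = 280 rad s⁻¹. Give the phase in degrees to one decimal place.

-175.8°

∠(j280 + 2.3) = arctan(280/2.3) = 89.53°
∠(j280 + 0.66) = arctan(280/0.66) = 89.86°
∠(j280 + 1.78) = arctan(280/1.78) = 89.64°
∠(j280 + 20.4) = arctan(280/20.4) = 85.83°
∠G(j280) = 89.53° − (89.86° + 89.64° + 85.83°) = -175.80°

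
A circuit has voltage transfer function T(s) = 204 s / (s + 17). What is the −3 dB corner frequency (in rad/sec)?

17 rad/sec

For a single-pole high-pass, the −3 dB point is at the pole: ω = 17 rad/sec.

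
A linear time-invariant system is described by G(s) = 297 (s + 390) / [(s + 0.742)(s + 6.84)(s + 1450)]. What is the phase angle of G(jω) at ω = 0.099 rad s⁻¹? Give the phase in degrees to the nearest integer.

∠(j0.099 + 390) = arctan(0.099/390) = 0.01°
∠(j0.099 + 0.742) = arctan(0.099/0.742) = 7.60°
∠(j0.099 + 6.84) = arctan(0.099/6.84) = 0.83°
∠(j0.099 + 1450) = arctan(0.099/1450) = 0.00°
∠G(j0.099) = 0.01° − (7.60° + 0.83° + 0.00°) = -8.42°

-8 deg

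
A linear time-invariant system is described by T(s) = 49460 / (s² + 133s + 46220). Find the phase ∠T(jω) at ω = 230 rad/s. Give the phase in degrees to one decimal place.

∠[(j230)² + 133(j230) + 46220] = ∠[-6680 + j30590] = 102.32°
∠T(j230) = −102.32° = -102.32°

-102.3°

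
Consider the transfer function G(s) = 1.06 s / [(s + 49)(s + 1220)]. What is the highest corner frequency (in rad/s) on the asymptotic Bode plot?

Break frequencies occur at each pole and zero magnitude: 49 rad/s, 1220 rad/s.
The highest is 1220 rad/s.

1220 rad/s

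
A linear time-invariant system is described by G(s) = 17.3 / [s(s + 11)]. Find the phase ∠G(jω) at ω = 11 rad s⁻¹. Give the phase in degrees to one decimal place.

-135.0°

∠(j11 + 11) = arctan(11/11) = 45.00°
∠(j11) = 90.00°
∠G(j11) = − (45.00° + 90.00°) = -135.00°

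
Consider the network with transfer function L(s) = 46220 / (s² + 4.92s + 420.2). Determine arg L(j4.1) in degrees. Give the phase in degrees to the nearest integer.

-3°

∠[(j4.1)² + 4.92(j4.1) + 420.2] = ∠[403.39 + j20.172] = 2.86°
∠L(j4.1) = −2.86° = -2.86°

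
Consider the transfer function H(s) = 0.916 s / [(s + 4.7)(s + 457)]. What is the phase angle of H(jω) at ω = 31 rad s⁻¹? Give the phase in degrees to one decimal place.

4.7°

∠(j31) = 90.00°
∠(j31 + 4.7) = arctan(31/4.7) = 81.38°
∠(j31 + 457) = arctan(31/457) = 3.88°
∠H(j31) = 90.00° − (81.38° + 3.88°) = 4.74°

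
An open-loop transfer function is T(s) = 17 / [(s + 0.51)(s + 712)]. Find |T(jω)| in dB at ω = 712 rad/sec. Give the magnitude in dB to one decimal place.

-92.5 dB

|j712 + 0.51| = √(712² + 0.51²) = 712
|j712 + 712| = √(712² + 712²) = 1007
|T(j712)| = 17 / (712 × 1007) = 2.3712e-05
20 log₁₀(2.3712e-05) = -92.50 dB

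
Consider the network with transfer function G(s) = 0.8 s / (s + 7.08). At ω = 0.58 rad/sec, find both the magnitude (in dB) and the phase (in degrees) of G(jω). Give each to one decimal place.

|j0.58| = 0.58
|j0.58 + 7.08| = √(0.58² + 7.08²) = 7.104
|G(j0.58)| = 0.8 × 0.58 / 7.104 = 0.065318
20 log₁₀(0.065318) = -23.70 dB
∠(j0.58) = 90.00°
∠(j0.58 + 7.08) = arctan(0.58/7.08) = 4.68°
∠G(j0.58) = 90.00° − 4.68° = 85.32°

|G| = -23.7 dB, ∠G = 85.3°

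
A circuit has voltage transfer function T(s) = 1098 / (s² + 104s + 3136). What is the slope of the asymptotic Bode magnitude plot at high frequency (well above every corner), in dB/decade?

-40 dB/decade

With 0 zeros and 2 poles, the high-frequency asymptotic slope is 20 × (0 − 2) = -40 dB/decade.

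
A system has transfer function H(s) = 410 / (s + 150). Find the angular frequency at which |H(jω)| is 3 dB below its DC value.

For a single-pole low-pass, the −3 dB point is at the pole: ω = 150 rad/s.

150 rad/s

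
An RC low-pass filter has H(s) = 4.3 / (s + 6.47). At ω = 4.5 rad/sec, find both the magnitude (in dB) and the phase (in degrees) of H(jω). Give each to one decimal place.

|j4.5 + 6.47| = √(4.5² + 6.47²) = 7.881
|H(j4.5)| = 4.3 / 7.881 = 0.54561
20 log₁₀(0.54561) = -5.26 dB
∠(j4.5 + 6.47) = arctan(4.5/6.47) = 34.82°
∠H(j4.5) = −34.82° = -34.82°

|H| = -5.3 dB, ∠H = -34.8°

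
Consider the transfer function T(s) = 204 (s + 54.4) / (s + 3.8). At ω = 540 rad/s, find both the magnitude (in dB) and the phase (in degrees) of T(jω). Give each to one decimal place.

|T| = 46.2 dB, ∠T = -5.3 deg

|j540 + 54.4| = √(540² + 54.4²) = 542.7
|j540 + 3.8| = √(540² + 3.8²) = 540
|T(j540)| = 204 × 542.7 / 540 = 205.03
20 log₁₀(205.03) = 46.24 dB
∠(j540 + 54.4) = arctan(540/54.4) = 84.25°
∠(j540 + 3.8) = arctan(540/3.8) = 89.60°
∠T(j540) = 84.25° − 89.60° = -5.35°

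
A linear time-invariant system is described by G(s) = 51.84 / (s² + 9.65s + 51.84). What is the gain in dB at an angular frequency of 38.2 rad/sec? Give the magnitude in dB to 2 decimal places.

|(j38.2)² + 9.65(j38.2) + 51.84| = |-1407.4 + j368.63| = 1455
|G(j38.2)| = 51.84 / 1455 = 0.035632
20 log₁₀(0.035632) = -28.963 dB

-28.96 dB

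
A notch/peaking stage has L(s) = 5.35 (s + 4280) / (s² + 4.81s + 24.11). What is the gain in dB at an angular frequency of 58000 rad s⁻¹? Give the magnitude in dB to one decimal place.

|j58000 + 4280| = √(58000² + 4280²) = 5.816e+04
|(j58000)² + 4.81(j58000) + 24.11| = |-3.364e+09 + j2.7898e+05| = 3.364e+09
|L(j58000)| = 5.35 × 5.816e+04 / 3.364e+09 = 9.2492e-05
20 log₁₀(9.2492e-05) = -80.68 dB

-80.7 dB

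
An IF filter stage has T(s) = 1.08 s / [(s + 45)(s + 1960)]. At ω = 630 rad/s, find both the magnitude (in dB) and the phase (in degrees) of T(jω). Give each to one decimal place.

|j630| = 630
|j630 + 45| = √(630² + 45²) = 631.6
|j630 + 1960| = √(630² + 1960²) = 2059
|T(j630)| = 1.08 × 630 / (631.6 × 2059) = 0.00052325
20 log₁₀(0.00052325) = -65.63 dB
∠(j630) = 90.00°
∠(j630 + 45) = arctan(630/45) = 85.91°
∠(j630 + 1960) = arctan(630/1960) = 17.82°
∠T(j630) = 90.00° − (85.91° + 17.82°) = -13.73°

|T| = -65.6 dB, ∠T = -13.7°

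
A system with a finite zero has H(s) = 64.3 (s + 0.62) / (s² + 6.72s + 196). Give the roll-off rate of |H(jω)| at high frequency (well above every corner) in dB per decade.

-20 dB/decade

With 1 zero and 2 poles, the high-frequency asymptotic slope is 20 × (1 − 2) = -20 dB/decade.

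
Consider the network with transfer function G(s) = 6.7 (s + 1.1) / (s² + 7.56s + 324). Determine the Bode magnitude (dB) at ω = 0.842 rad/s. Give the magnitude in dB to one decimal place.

-30.8 dB

|j0.842 + 1.1| = √(0.842² + 1.1²) = 1.385
|(j0.842)² + 7.56(j0.842) + 324| = |323.29 + j6.3655| = 323.4
|G(j0.842)| = 6.7 × 1.385 / 323.4 = 0.028703
20 log₁₀(0.028703) = -30.84 dB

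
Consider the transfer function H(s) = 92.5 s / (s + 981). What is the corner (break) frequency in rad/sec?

981 rad/sec

The single real pole at s = −981 gives a corner at ω = 981 rad/sec.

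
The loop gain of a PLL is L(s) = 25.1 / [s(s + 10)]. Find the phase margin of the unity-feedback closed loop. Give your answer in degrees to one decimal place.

Gain crossover: |L(jω)| = 1 at ω ≈ 2.44 rad/sec.
∠L(j2.44) = −90° − arctan(2.44/10) ≈ -103.70°
PM = 180° + (-103.70°) = 76.30°

76.3°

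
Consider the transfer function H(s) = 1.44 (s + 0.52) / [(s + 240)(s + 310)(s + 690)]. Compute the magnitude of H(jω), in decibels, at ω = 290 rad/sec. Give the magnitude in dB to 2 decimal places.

-109.14 dB

|j290 + 0.52| = √(290² + 0.52²) = 290
|j290 + 240| = √(290² + 240²) = 376.4
|j290 + 310| = √(290² + 310²) = 424.5
|j290 + 690| = √(290² + 690²) = 748.5
|H(j290)| = 1.44 × 290 / (376.4 × 424.5 × 748.5) = 3.4916e-06
20 log₁₀(3.4916e-06) = -109.139 dB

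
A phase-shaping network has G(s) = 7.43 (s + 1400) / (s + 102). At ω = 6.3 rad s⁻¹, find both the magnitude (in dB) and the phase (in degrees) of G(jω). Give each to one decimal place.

|j6.3 + 1400| = √(6.3² + 1400²) = 1400
|j6.3 + 102| = √(6.3² + 102²) = 102.2
|G(j6.3)| = 7.43 × 1400 / 102.2 = 101.79
20 log₁₀(101.79) = 40.15 dB
∠(j6.3 + 1400) = arctan(6.3/1400) = 0.26°
∠(j6.3 + 102) = arctan(6.3/102) = 3.53°
∠G(j6.3) = 0.26° − 3.53° = -3.28°

|G| = 40.2 dB, ∠G = -3.3°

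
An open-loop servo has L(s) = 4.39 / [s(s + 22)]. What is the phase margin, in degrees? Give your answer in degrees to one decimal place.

Gain crossover: |L(jω)| = 1 at ω ≈ 0.2 rad/s.
∠L(j0.2) = −90° − arctan(0.2/22) ≈ -90.52°
PM = 180° + (-90.52°) = 89.48°

89.5°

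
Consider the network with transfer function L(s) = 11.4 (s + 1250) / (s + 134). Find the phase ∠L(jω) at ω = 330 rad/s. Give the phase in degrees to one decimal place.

-53.1°

∠(j330 + 1250) = arctan(330/1250) = 14.79°
∠(j330 + 134) = arctan(330/134) = 67.90°
∠L(j330) = 14.79° − 67.90° = -53.11°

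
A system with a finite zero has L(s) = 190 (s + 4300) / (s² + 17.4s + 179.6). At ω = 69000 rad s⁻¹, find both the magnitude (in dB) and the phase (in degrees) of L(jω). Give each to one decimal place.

|L| = -51.2 dB, ∠L = -93.6°

|j69000 + 4300| = √(69000² + 4300²) = 6.913e+04
|(j69000)² + 17.4(j69000) + 179.6| = |-4.761e+09 + j1.2006e+06| = 4.761e+09
|L(j69000)| = 190 × 6.913e+04 / 4.761e+09 = 0.002759
20 log₁₀(0.002759) = -51.19 dB
∠(j69000 + 4300) = arctan(69000/4300) = 86.43°
∠[(j69000)² + 17.4(j69000) + 179.6] = ∠[-4.761e+09 + j1.2006e+06] = 179.99°
∠L(j69000) = 86.43° − 179.99° = -93.55°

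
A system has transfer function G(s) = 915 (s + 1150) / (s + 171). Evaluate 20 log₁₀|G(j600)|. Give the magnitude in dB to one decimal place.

65.6 dB

|j600 + 1150| = √(600² + 1150²) = 1297
|j600 + 171| = √(600² + 171²) = 623.9
|G(j600)| = 915 × 1297 / 623.9 = 1902.3
20 log₁₀(1902.3) = 65.59 dB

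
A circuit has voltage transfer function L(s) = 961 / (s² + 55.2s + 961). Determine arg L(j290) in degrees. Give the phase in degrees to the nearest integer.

-169°

∠[(j290)² + 55.2(j290) + 961] = ∠[-83139 + j16008] = 169.10°
∠L(j290) = −169.10° = -169.10°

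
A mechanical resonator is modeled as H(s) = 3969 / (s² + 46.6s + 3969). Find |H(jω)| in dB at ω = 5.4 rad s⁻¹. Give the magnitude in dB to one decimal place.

0.0 dB

|(j5.4)² + 46.6(j5.4) + 3969| = |3939.8 + j251.64| = 3948
|H(j5.4)| = 3969 / 3948 = 1.0054
20 log₁₀(1.0054) = 0.05 dB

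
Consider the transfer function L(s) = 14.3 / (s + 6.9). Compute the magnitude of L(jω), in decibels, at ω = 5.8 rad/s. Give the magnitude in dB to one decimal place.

4.0 dB

|j5.8 + 6.9| = √(5.8² + 6.9²) = 9.014
|L(j5.8)| = 14.3 / 9.014 = 1.5864
20 log₁₀(1.5864) = 4.01 dB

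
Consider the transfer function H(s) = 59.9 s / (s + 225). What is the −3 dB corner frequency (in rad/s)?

225 rad/s

For a single-pole high-pass, the −3 dB point is at the pole: ω = 225 rad/s.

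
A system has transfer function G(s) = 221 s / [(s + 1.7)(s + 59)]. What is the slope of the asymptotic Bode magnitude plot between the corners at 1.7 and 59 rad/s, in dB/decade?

In this band the factors already past their corner are: 1 differentiator zero, pole at 1.7; net slope = 0 dB/decade.

0 dB/decade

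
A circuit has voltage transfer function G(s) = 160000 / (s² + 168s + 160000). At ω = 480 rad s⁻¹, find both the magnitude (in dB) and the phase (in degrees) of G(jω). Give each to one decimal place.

|(j480)² + 168(j480) + 160000| = |-70400 + j80640| = 1.07e+05
|G(j480)| = 160000 / 1.07e+05 = 1.4947
20 log₁₀(1.4947) = 3.49 dB
∠[(j480)² + 168(j480) + 160000] = ∠[-70400 + j80640] = 131.12°
∠G(j480) = −131.12° = -131.12°

|G| = 3.5 dB, ∠G = -131.1°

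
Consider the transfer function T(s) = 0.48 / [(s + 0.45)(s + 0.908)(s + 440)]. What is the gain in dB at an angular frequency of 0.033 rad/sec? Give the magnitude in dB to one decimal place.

-51.5 dB

|j0.033 + 0.45| = √(0.033² + 0.45²) = 0.4512
|j0.033 + 0.908| = √(0.033² + 0.908²) = 0.9086
|j0.033 + 440| = √(0.033² + 440²) = 440
|T(j0.033)| = 0.48 / (0.4512 × 0.9086 × 440) = 0.002661
20 log₁₀(0.002661) = -51.50 dB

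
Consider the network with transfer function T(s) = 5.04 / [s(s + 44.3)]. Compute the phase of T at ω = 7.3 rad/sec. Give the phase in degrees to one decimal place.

∠(j7.3 + 44.3) = arctan(7.3/44.3) = 9.36°
∠(j7.3) = 90.00°
∠T(j7.3) = − (9.36° + 90.00°) = -99.36°

-99.4°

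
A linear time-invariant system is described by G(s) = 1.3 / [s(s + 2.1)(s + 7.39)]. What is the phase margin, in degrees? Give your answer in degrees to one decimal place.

87.1°

Gain crossover: |G(jω)| = 1 at ω ≈ 0.0837 rad/sec.
∠G(j0.0837) = −90° − arctan(0.0837/2.1) − arctan(0.0837/7.39) ≈ -92.93°
PM = 180° + (-92.93°) = 87.07°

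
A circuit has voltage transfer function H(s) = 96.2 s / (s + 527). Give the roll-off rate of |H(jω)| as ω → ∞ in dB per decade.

With 1 zero and 1 pole, the high-frequency asymptotic slope is 20 × (1 − 1) = 0 dB/decade.

0 dB/decade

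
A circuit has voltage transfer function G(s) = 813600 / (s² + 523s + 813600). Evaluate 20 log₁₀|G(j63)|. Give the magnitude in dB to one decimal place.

0.0 dB

|(j63)² + 523(j63) + 813600| = |8.0963e+05 + j32949| = 8.103e+05
|G(j63)| = 813600 / 8.103e+05 = 1.0041
20 log₁₀(1.0041) = 0.04 dB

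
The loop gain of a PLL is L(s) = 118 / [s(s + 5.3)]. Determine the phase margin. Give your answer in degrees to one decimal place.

Gain crossover: |L(jω)| = 1 at ω ≈ 10.2 rad s⁻¹.
∠L(j10.2) = −90° − arctan(10.2/5.3) ≈ -152.63°
PM = 180° + (-152.63°) = 27.37°

27.4°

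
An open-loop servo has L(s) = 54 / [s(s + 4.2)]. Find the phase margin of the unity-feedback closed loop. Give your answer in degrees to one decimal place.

31.8°

Gain crossover: |L(jω)| = 1 at ω ≈ 6.77 rad/s.
∠L(j6.77) = −90° − arctan(6.77/4.2) ≈ -148.20°
PM = 180° + (-148.20°) = 31.80°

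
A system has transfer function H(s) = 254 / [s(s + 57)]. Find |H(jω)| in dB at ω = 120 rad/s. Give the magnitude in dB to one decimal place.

|j120 + 57| = √(120² + 57²) = 132.8
|j120| = 120
|H(j120)| = 254 / (132.8 × 120) = 0.015933
20 log₁₀(0.015933) = -35.95 dB

-36.0 dB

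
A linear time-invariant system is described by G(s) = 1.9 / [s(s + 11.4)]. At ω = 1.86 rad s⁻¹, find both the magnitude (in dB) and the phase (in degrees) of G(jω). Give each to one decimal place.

|G| = -21.1 dB, ∠G = -99.3°

|j1.86 + 11.4| = √(1.86² + 11.4²) = 11.55
|j1.86| = 1.86
|G(j1.86)| = 1.9 / (11.55 × 1.86) = 0.088436
20 log₁₀(0.088436) = -21.07 dB
∠(j1.86 + 11.4) = arctan(1.86/11.4) = 9.27°
∠(j1.86) = 90.00°
∠G(j1.86) = − (9.27° + 90.00°) = -99.27°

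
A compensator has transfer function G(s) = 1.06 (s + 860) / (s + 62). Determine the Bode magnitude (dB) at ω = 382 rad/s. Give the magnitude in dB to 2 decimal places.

8.22 dB

|j382 + 860| = √(382² + 860²) = 941
|j382 + 62| = √(382² + 62²) = 387
|G(j382)| = 1.06 × 941 / 387 = 2.5775
20 log₁₀(2.5775) = 8.224 dB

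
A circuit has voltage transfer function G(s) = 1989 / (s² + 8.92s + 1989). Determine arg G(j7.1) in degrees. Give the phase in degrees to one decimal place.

∠[(j7.1)² + 8.92(j7.1) + 1989] = ∠[1938.6 + j63.332] = 1.87°
∠G(j7.1) = −1.87° = -1.87°

-1.9°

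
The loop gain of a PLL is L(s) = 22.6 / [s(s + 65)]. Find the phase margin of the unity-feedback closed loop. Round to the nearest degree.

90 deg

Gain crossover: |L(jω)| = 1 at ω ≈ 0.348 rad/s.
∠L(j0.348) = −90° − arctan(0.348/65) ≈ -90.31°
PM = 180° + (-90.31°) = 89.69°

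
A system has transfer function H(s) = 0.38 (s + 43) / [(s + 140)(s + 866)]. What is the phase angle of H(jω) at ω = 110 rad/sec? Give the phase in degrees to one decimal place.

∠(j110 + 43) = arctan(110/43) = 68.65°
∠(j110 + 140) = arctan(110/140) = 38.16°
∠(j110 + 866) = arctan(110/866) = 7.24°
∠H(j110) = 68.65° − (38.16° + 7.24°) = 23.25°

23.3°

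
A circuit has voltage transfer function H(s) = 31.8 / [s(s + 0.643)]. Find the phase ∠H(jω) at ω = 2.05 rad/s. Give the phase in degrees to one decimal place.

∠(j2.05 + 0.643) = arctan(2.05/0.643) = 72.59°
∠(j2.05) = 90.00°
∠H(j2.05) = − (72.59° + 90.00°) = -162.59°

-162.6°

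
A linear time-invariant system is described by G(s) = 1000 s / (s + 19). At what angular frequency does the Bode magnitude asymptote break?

19 rad/s

The single real pole at s = −19 gives a corner at ω = 19 rad/s.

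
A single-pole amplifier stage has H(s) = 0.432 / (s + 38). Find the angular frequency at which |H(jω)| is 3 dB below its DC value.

For a single-pole low-pass, the −3 dB point is at the pole: ω = 38 rad/s.

38 rad/s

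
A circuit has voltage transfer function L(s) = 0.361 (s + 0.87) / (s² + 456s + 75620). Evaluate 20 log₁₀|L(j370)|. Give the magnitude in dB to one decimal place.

-62.6 dB

|j370 + 0.87| = √(370² + 0.87²) = 370
|(j370)² + 456(j370) + 75620| = |-61280 + j1.6872e+05| = 1.795e+05
|L(j370)| = 0.361 × 370 / 1.795e+05 = 0.00074411
20 log₁₀(0.00074411) = -62.57 dB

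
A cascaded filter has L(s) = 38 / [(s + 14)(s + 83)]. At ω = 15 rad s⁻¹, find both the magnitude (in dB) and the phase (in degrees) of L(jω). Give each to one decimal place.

|L| = -33.2 dB, ∠L = -57.2°

|j15 + 14| = √(15² + 14²) = 20.52
|j15 + 83| = √(15² + 83²) = 84.34
|L(j15)| = 38 / (20.52 × 84.34) = 0.021958
20 log₁₀(0.021958) = -33.17 dB
∠(j15 + 14) = arctan(15/14) = 46.97°
∠(j15 + 83) = arctan(15/83) = 10.24°
∠L(j15) = − (46.97° + 10.24°) = -57.22°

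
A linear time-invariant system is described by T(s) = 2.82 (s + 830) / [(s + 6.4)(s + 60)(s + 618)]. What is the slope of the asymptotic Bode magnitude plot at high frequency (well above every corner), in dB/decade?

With 1 zero and 3 poles, the high-frequency asymptotic slope is 20 × (1 − 3) = -40 dB/decade.

-40 dB/decade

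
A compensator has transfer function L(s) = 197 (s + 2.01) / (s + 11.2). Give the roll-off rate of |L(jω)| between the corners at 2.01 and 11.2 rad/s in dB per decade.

20 dB/decade

In this band the factors already past their corner are: zero at 2.01; net slope = 20 dB/decade.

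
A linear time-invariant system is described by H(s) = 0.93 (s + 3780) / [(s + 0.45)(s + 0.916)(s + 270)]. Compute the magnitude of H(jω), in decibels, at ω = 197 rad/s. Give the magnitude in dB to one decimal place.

|j197 + 3780| = √(197² + 3780²) = 3785
|j197 + 0.45| = √(197² + 0.45²) = 197
|j197 + 0.916| = √(197² + 0.916²) = 197
|j197 + 270| = √(197² + 270²) = 334.2
|H(j197)| = 0.93 × 3785 / (197 × 197 × 334.2) = 0.00027138
20 log₁₀(0.00027138) = -71.33 dB

-71.3 dB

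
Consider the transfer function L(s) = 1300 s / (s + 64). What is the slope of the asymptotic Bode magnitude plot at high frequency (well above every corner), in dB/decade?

0 dB/decade

With 1 zero and 1 pole, the high-frequency asymptotic slope is 20 × (1 − 1) = 0 dB/decade.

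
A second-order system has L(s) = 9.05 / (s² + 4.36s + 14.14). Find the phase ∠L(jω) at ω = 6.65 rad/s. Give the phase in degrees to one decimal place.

-136.1°

∠[(j6.65)² + 4.36(j6.65) + 14.14] = ∠[-30.083 + j28.994] = 136.06°
∠L(j6.65) = −136.06° = -136.06°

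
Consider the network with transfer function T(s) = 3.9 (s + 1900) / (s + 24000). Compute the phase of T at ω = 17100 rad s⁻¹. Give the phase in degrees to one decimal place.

48.2 deg

∠(j17100 + 1900) = arctan(17100/1900) = 83.66°
∠(j17100 + 24000) = arctan(17100/24000) = 35.47°
∠T(j17100) = 83.66° − 35.47° = 48.19°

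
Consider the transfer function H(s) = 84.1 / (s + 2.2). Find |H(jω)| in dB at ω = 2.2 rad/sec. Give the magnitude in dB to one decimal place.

28.6 dB

|j2.2 + 2.2| = √(2.2² + 2.2²) = 3.111
|H(j2.2)| = 84.1 / 3.111 = 27.031
20 log₁₀(27.031) = 28.64 dB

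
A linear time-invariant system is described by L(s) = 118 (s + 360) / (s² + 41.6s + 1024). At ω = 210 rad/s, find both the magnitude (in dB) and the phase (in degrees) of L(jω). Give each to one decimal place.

|L| = 1.0 dB, ∠L = -138.3 deg

|j210 + 360| = √(210² + 360²) = 416.8
|(j210)² + 41.6(j210) + 1024| = |-43076 + j8736| = 4.395e+04
|L(j210)| = 118 × 416.8 / 4.395e+04 = 1.1189
20 log₁₀(1.1189) = 0.98 dB
∠(j210 + 360) = arctan(210/360) = 30.26°
∠[(j210)² + 41.6(j210) + 1024] = ∠[-43076 + j8736] = 168.54°
∠L(j210) = 30.26° − 168.54° = -138.28°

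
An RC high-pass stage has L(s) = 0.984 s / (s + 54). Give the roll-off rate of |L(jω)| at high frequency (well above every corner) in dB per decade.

0 dB/decade

With 1 zero and 1 pole, the high-frequency asymptotic slope is 20 × (1 − 1) = 0 dB/decade.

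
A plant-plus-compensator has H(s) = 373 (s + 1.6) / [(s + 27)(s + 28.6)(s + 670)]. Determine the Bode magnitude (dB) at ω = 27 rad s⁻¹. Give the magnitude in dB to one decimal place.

|j27 + 1.6| = √(27² + 1.6²) = 27.05
|j27 + 27| = √(27² + 27²) = 38.18
|j27 + 28.6| = √(27² + 28.6²) = 39.33
|j27 + 670| = √(27² + 670²) = 670.5
|H(j27)| = 373 × 27.05 / (38.18 × 39.33 × 670.5) = 0.010018
20 log₁₀(0.010018) = -39.98 dB

-40.0 dB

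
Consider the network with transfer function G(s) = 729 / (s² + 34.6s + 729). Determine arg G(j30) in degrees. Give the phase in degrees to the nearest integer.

∠[(j30)² + 34.6(j30) + 729] = ∠[-171 + j1038] = 99.35°
∠G(j30) = −99.35° = -99.35°

-99°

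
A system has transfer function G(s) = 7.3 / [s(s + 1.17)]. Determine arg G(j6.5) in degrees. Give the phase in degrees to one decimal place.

∠(j6.5 + 1.17) = arctan(6.5/1.17) = 79.80°
∠(j6.5) = 90.00°
∠G(j6.5) = − (79.80° + 90.00°) = -169.80°

-169.8°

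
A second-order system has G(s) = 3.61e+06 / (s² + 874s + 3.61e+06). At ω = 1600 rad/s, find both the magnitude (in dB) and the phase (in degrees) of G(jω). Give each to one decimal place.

|(j1600)² + 874(j1600) + 3.61e+06| = |1.05e+06 + j1.3984e+06| = 1.749e+06
|G(j1600)| = 3.61e+06 / 1.749e+06 = 2.0644
20 log₁₀(2.0644) = 6.30 dB
∠[(j1600)² + 874(j1600) + 3.61e+06] = ∠[1.05e+06 + j1.3984e+06] = 53.10°
∠G(j1600) = −53.10° = -53.10°

|G| = 6.3 dB, ∠G = -53.1°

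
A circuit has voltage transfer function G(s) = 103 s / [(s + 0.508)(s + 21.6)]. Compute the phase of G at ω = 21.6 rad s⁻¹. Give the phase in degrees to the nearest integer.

-44°

∠(j21.6) = 90.00°
∠(j21.6 + 0.508) = arctan(21.6/0.508) = 88.65°
∠(j21.6 + 21.6) = arctan(21.6/21.6) = 45.00°
∠G(j21.6) = 90.00° − (88.65° + 45.00°) = -43.65°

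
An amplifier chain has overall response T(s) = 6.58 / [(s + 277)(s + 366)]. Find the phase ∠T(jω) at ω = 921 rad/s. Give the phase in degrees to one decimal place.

∠(j921 + 277) = arctan(921/277) = 73.26°
∠(j921 + 366) = arctan(921/366) = 68.33°
∠T(j921) = − (73.26° + 68.33°) = -141.59°

-141.6°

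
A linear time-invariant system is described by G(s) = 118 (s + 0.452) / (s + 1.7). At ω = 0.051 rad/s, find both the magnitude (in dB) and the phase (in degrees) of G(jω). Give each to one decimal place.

|j0.051 + 0.452| = √(0.051² + 0.452²) = 0.4549
|j0.051 + 1.7| = √(0.051² + 1.7²) = 1.701
|G(j0.051)| = 118 × 0.4549 / 1.701 = 31.559
20 log₁₀(31.559) = 29.98 dB
∠(j0.051 + 0.452) = arctan(0.051/0.452) = 6.44°
∠(j0.051 + 1.7) = arctan(0.051/1.7) = 1.72°
∠G(j0.051) = 6.44° − 1.72° = 4.72°

|G| = 30.0 dB, ∠G = 4.7°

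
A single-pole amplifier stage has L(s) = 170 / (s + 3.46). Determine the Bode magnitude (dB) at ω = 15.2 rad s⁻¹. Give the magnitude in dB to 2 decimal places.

|j15.2 + 3.46| = √(15.2² + 3.46²) = 15.59
|L(j15.2)| = 170 / 15.59 = 10.905
20 log₁₀(10.905) = 20.753 dB

20.75 dB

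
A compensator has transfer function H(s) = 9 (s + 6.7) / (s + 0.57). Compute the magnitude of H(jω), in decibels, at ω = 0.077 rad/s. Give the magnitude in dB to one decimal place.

40.4 dB

|j0.077 + 6.7| = √(0.077² + 6.7²) = 6.7
|j0.077 + 0.57| = √(0.077² + 0.57²) = 0.5752
|H(j0.077)| = 9 × 6.7 / 0.5752 = 104.84
20 log₁₀(104.84) = 40.41 dB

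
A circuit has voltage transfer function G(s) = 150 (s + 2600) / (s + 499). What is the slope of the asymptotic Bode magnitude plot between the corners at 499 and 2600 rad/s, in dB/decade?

-20 dB/decade

In this band the factors already past their corner are: pole at 499; net slope = -20 dB/decade.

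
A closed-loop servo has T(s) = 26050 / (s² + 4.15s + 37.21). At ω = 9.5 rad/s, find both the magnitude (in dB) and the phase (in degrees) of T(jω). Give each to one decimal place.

|T| = 51.9 dB, ∠T = -143.4 deg

|(j9.5)² + 4.15(j9.5) + 37.21| = |-53.04 + j39.425| = 66.09
|T(j9.5)| = 26050 / 66.09 = 394.17
20 log₁₀(394.17) = 51.91 dB
∠[(j9.5)² + 4.15(j9.5) + 37.21] = ∠[-53.04 + j39.425] = 143.38°
∠T(j9.5) = −143.38° = -143.38°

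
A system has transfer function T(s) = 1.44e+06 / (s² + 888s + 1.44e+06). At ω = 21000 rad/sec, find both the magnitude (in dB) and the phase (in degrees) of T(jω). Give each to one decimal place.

|T| = -49.7 dB, ∠T = -177.6°

|(j21000)² + 888(j21000) + 1.44e+06| = |-4.3956e+08 + j1.8648e+07| = 4.4e+08
|T(j21000)| = 1.44e+06 / 4.4e+08 = 0.0032731
20 log₁₀(0.0032731) = -49.70 dB
∠[(j21000)² + 888(j21000) + 1.44e+06] = ∠[-4.3956e+08 + j1.8648e+07] = 177.57°
∠T(j21000) = −177.57° = -177.57°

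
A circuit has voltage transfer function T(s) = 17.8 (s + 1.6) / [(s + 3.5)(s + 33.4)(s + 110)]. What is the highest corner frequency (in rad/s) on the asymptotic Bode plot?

110 rad/s

Break frequencies occur at each pole and zero magnitude: 1.6 rad/s, 3.5 rad/s, 33.4 rad/s, 110 rad/s.
The highest is 110 rad/s.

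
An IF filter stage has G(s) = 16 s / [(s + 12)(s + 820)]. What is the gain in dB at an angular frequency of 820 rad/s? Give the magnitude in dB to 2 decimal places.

-37.21 dB

|j820| = 820
|j820 + 12| = √(820² + 12²) = 820.1
|j820 + 820| = √(820² + 820²) = 1160
|G(j820)| = 16 × 820 / (820.1 × 1160) = 0.013796
20 log₁₀(0.013796) = -37.205 dB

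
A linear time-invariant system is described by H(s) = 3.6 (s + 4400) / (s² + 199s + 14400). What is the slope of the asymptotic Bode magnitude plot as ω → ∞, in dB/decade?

-20 dB/decade

With 1 zero and 2 poles, the high-frequency asymptotic slope is 20 × (1 − 2) = -20 dB/decade.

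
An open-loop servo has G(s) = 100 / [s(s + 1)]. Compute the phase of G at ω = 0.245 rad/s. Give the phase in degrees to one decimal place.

-103.8°

∠(j0.245 + 1) = arctan(0.245/1) = 13.77°
∠(j0.245) = 90.00°
∠G(j0.245) = − (13.77° + 90.00°) = -103.77°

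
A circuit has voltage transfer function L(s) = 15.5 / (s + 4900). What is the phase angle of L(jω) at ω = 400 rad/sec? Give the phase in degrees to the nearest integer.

∠(j400 + 4900) = arctan(400/4900) = 4.67°
∠L(j400) = −4.67° = -4.67°

-5°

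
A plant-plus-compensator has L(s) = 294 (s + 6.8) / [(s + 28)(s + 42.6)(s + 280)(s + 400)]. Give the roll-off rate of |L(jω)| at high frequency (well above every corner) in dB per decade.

-60 dB/decade

With 1 zero and 4 poles, the high-frequency asymptotic slope is 20 × (1 − 4) = -60 dB/decade.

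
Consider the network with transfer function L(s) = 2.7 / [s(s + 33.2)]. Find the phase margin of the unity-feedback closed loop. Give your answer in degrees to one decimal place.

Gain crossover: |L(jω)| = 1 at ω ≈ 0.0813 rad/s.
∠L(j0.0813) = −90° − arctan(0.0813/33.2) ≈ -90.14°
PM = 180° + (-90.14°) = 89.86°

89.9°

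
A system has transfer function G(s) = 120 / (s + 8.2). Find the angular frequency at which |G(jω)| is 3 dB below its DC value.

For a single-pole low-pass, the −3 dB point is at the pole: ω = 8.2 rad/s.

8.2 rad/s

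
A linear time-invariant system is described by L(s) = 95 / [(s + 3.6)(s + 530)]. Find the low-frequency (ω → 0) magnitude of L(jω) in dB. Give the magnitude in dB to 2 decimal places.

L(0) = 95 / (3.6 × 530) = 0.04979
20 log₁₀(0.04979) = -26.057 dB

-26.06 dB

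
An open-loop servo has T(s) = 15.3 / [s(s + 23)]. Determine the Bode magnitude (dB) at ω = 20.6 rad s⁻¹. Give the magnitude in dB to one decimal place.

-32.4 dB

|j20.6 + 23| = √(20.6² + 23²) = 30.88
|j20.6| = 20.6
|T(j20.6)| = 15.3 / (30.88 × 20.6) = 0.024054
20 log₁₀(0.024054) = -32.38 dB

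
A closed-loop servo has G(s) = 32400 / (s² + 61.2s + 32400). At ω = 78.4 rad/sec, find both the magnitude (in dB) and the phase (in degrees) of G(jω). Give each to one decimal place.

|(j78.4)² + 61.2(j78.4) + 32400| = |26253 + j4798.1| = 2.669e+04
|G(j78.4)| = 32400 / 2.669e+04 = 1.214
20 log₁₀(1.214) = 1.68 dB
∠[(j78.4)² + 61.2(j78.4) + 32400] = ∠[26253 + j4798.1] = 10.36°
∠G(j78.4) = −10.36° = -10.36°

|G| = 1.7 dB, ∠G = -10.4°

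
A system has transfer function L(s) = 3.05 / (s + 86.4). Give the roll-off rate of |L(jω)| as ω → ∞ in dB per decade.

-20 dB/decade

With 0 zeros and 1 pole, the high-frequency asymptotic slope is 20 × (0 − 1) = -20 dB/decade.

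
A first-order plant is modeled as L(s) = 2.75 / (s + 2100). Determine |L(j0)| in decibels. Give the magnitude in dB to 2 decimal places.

L(0) = 2.75 / 2100 = 0.0013095
20 log₁₀(0.0013095) = -57.658 dB

-57.66 dB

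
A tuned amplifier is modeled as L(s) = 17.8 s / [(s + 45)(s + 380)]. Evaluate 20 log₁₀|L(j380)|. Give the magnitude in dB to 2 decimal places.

|j380| = 380
|j380 + 45| = √(380² + 45²) = 382.7
|j380 + 380| = √(380² + 380²) = 537.4
|L(j380)| = 17.8 × 380 / (382.7 × 537.4) = 0.032893
20 log₁₀(0.032893) = -29.658 dB

-29.66 dB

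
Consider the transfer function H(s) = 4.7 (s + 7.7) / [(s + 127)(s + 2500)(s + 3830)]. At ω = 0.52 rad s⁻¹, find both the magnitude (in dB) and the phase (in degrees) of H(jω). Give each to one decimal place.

|j0.52 + 7.7| = √(0.52² + 7.7²) = 7.718
|j0.52 + 127| = √(0.52² + 127²) = 127
|j0.52 + 2500| = √(0.52² + 2500²) = 2500
|j0.52 + 3830| = √(0.52² + 3830²) = 3830
|H(j0.52)| = 4.7 × 7.718 / (127 × 2500 × 3830) = 2.9828e-08
20 log₁₀(2.9828e-08) = -150.51 dB
∠(j0.52 + 7.7) = arctan(0.52/7.7) = 3.86°
∠(j0.52 + 127) = arctan(0.52/127) = 0.23°
∠(j0.52 + 2500) = arctan(0.52/2500) = 0.01°
∠(j0.52 + 3830) = arctan(0.52/3830) = 0.01°
∠H(j0.52) = 3.86° − (0.23° + 0.01° + 0.01°) = 3.61°

|H| = -150.5 dB, ∠H = 3.6 deg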